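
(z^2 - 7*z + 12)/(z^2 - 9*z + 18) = (z - 4)/(z - 6)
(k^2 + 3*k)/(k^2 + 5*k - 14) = k*(k + 3)/(k^2 + 5*k - 14)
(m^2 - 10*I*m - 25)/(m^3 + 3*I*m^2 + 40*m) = (m - 5*I)/(m*(m + 8*I))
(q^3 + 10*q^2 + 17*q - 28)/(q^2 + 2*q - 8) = (q^2 + 6*q - 7)/(q - 2)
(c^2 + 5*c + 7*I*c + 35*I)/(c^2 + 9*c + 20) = (c + 7*I)/(c + 4)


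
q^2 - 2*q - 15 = (q - 5)*(q + 3)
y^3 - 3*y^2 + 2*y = y*(y - 2)*(y - 1)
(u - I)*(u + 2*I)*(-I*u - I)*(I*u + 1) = u^4 + u^3 + 3*u^2 + 3*u - 2*I*u - 2*I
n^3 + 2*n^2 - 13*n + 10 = (n - 2)*(n - 1)*(n + 5)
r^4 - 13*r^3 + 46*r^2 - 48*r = r*(r - 8)*(r - 3)*(r - 2)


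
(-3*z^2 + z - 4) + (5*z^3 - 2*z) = 5*z^3 - 3*z^2 - z - 4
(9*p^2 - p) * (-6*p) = -54*p^3 + 6*p^2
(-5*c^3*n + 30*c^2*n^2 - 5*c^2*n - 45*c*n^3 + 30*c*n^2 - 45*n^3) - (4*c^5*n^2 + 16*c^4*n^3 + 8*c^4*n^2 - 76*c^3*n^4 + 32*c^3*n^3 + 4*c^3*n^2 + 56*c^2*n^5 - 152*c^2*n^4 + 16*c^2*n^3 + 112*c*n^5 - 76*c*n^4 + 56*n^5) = -4*c^5*n^2 - 16*c^4*n^3 - 8*c^4*n^2 + 76*c^3*n^4 - 32*c^3*n^3 - 4*c^3*n^2 - 5*c^3*n - 56*c^2*n^5 + 152*c^2*n^4 - 16*c^2*n^3 + 30*c^2*n^2 - 5*c^2*n - 112*c*n^5 + 76*c*n^4 - 45*c*n^3 + 30*c*n^2 - 56*n^5 - 45*n^3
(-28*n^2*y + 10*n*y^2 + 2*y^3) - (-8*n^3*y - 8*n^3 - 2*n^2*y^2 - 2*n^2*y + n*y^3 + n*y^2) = 8*n^3*y + 8*n^3 + 2*n^2*y^2 - 26*n^2*y - n*y^3 + 9*n*y^2 + 2*y^3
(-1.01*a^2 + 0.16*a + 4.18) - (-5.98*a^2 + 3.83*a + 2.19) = 4.97*a^2 - 3.67*a + 1.99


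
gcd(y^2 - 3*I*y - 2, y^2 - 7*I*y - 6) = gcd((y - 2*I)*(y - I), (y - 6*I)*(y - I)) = y - I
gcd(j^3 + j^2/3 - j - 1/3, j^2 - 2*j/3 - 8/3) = 1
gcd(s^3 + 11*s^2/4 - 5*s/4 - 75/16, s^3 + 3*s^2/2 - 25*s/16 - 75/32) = s^2 + s/4 - 15/8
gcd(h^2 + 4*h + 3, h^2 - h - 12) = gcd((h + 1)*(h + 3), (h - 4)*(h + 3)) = h + 3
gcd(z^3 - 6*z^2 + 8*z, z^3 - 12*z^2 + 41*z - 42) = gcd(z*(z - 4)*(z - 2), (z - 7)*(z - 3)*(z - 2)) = z - 2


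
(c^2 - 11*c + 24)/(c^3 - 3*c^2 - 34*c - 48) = (c - 3)/(c^2 + 5*c + 6)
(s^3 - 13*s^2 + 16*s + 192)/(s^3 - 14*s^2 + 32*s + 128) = (s + 3)/(s + 2)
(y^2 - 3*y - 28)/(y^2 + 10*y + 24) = (y - 7)/(y + 6)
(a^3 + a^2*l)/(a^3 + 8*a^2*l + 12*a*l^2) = a*(a + l)/(a^2 + 8*a*l + 12*l^2)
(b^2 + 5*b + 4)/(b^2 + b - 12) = (b + 1)/(b - 3)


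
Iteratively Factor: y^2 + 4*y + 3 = (y + 1)*(y + 3)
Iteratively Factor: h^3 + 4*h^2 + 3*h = (h + 1)*(h^2 + 3*h) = h*(h + 1)*(h + 3)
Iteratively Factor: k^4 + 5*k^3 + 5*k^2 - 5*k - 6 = (k + 1)*(k^3 + 4*k^2 + k - 6) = (k + 1)*(k + 2)*(k^2 + 2*k - 3) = (k - 1)*(k + 1)*(k + 2)*(k + 3)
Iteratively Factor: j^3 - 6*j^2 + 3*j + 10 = (j - 5)*(j^2 - j - 2) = (j - 5)*(j - 2)*(j + 1)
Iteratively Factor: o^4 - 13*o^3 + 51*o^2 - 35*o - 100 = (o + 1)*(o^3 - 14*o^2 + 65*o - 100) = (o - 5)*(o + 1)*(o^2 - 9*o + 20) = (o - 5)*(o - 4)*(o + 1)*(o - 5)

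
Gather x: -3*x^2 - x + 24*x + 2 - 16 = -3*x^2 + 23*x - 14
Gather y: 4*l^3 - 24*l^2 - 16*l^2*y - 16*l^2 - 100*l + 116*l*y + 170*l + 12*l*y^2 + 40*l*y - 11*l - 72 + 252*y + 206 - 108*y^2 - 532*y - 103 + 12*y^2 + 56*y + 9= 4*l^3 - 40*l^2 + 59*l + y^2*(12*l - 96) + y*(-16*l^2 + 156*l - 224) + 40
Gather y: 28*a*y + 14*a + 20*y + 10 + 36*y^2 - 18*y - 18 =14*a + 36*y^2 + y*(28*a + 2) - 8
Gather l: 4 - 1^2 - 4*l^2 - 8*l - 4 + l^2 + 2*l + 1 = -3*l^2 - 6*l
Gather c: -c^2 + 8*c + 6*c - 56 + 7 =-c^2 + 14*c - 49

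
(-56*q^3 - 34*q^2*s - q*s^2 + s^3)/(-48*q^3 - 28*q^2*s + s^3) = (7*q - s)/(6*q - s)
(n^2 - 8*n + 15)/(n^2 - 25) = (n - 3)/(n + 5)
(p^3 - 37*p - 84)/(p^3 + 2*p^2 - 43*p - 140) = (p + 3)/(p + 5)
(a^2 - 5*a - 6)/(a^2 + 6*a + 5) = (a - 6)/(a + 5)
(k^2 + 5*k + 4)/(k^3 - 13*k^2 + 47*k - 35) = (k^2 + 5*k + 4)/(k^3 - 13*k^2 + 47*k - 35)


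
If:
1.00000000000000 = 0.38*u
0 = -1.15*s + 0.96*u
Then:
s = 2.20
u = 2.63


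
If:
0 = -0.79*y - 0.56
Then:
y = -0.71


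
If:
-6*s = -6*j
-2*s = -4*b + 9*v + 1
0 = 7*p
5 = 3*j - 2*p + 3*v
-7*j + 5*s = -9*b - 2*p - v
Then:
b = 109/225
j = 452/225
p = 0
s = 452/225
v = -77/225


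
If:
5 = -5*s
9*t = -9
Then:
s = -1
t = -1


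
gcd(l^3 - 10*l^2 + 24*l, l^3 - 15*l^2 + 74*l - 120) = l^2 - 10*l + 24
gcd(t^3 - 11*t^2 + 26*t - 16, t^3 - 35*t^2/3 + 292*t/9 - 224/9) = t - 8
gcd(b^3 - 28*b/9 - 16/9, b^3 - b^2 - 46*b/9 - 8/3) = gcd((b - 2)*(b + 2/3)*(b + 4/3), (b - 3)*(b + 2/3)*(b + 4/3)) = b^2 + 2*b + 8/9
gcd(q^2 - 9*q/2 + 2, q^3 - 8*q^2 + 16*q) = q - 4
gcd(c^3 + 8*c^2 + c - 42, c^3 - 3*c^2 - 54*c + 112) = c^2 + 5*c - 14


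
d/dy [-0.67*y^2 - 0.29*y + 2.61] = -1.34*y - 0.29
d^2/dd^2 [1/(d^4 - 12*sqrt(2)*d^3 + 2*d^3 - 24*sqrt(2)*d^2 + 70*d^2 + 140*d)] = 4*(d*(-3*d^2 - 3*d + 18*sqrt(2)*d - 35 + 12*sqrt(2))*(d^3 - 12*sqrt(2)*d^2 + 2*d^2 - 24*sqrt(2)*d + 70*d + 140) + 2*(2*d^3 - 18*sqrt(2)*d^2 + 3*d^2 - 24*sqrt(2)*d + 70*d + 70)^2)/(d^3*(d^3 - 12*sqrt(2)*d^2 + 2*d^2 - 24*sqrt(2)*d + 70*d + 140)^3)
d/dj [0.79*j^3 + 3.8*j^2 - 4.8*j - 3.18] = 2.37*j^2 + 7.6*j - 4.8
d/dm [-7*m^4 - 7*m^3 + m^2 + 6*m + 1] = -28*m^3 - 21*m^2 + 2*m + 6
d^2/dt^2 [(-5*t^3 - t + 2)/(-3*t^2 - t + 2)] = 8*(11*t^3 - 21*t^2 + 15*t - 3)/(27*t^6 + 27*t^5 - 45*t^4 - 35*t^3 + 30*t^2 + 12*t - 8)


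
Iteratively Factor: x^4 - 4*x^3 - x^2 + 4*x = (x - 4)*(x^3 - x) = (x - 4)*(x + 1)*(x^2 - x) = x*(x - 4)*(x + 1)*(x - 1)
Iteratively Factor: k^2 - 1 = (k + 1)*(k - 1)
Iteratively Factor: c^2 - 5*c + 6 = (c - 3)*(c - 2)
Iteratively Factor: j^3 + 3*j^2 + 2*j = (j + 1)*(j^2 + 2*j) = (j + 1)*(j + 2)*(j)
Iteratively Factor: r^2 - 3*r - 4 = (r - 4)*(r + 1)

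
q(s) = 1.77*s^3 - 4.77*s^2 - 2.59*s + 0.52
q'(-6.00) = 245.81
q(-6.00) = -537.98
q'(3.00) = 16.58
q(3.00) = -2.39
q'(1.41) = -5.48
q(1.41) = -7.65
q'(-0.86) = 9.54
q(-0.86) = -1.91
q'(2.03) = -0.07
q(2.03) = -9.59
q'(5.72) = 116.58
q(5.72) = 160.89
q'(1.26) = -6.18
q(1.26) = -6.78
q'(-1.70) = 28.97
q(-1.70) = -17.56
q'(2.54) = 7.44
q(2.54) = -7.83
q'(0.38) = -5.45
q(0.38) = -1.06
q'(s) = 5.31*s^2 - 9.54*s - 2.59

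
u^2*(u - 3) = u^3 - 3*u^2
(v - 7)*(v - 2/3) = v^2 - 23*v/3 + 14/3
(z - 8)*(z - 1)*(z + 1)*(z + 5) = z^4 - 3*z^3 - 41*z^2 + 3*z + 40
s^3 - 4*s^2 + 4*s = s*(s - 2)^2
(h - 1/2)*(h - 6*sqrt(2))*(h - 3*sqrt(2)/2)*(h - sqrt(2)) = h^4 - 17*sqrt(2)*h^3/2 - h^3/2 + 17*sqrt(2)*h^2/4 + 33*h^2 - 18*sqrt(2)*h - 33*h/2 + 9*sqrt(2)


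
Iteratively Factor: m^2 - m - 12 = (m + 3)*(m - 4)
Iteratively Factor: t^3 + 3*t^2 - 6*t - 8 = (t + 1)*(t^2 + 2*t - 8) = (t - 2)*(t + 1)*(t + 4)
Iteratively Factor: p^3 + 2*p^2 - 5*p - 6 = (p - 2)*(p^2 + 4*p + 3) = (p - 2)*(p + 1)*(p + 3)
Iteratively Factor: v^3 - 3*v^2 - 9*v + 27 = (v - 3)*(v^2 - 9) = (v - 3)*(v + 3)*(v - 3)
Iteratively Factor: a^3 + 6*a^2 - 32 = (a + 4)*(a^2 + 2*a - 8) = (a - 2)*(a + 4)*(a + 4)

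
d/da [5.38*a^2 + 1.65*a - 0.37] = 10.76*a + 1.65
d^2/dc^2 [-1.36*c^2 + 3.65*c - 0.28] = -2.72000000000000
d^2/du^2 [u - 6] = 0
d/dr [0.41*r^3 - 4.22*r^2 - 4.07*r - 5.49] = 1.23*r^2 - 8.44*r - 4.07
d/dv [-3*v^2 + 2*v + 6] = 2 - 6*v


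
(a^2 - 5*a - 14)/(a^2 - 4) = (a - 7)/(a - 2)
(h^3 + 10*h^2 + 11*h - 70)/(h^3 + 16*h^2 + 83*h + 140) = (h - 2)/(h + 4)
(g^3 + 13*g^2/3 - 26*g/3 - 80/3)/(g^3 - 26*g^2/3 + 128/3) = (g + 5)/(g - 8)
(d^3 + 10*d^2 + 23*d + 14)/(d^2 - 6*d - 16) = (d^2 + 8*d + 7)/(d - 8)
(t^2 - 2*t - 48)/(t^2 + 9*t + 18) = (t - 8)/(t + 3)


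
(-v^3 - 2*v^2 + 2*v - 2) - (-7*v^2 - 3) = -v^3 + 5*v^2 + 2*v + 1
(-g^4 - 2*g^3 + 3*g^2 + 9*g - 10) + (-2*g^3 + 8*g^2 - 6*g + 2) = -g^4 - 4*g^3 + 11*g^2 + 3*g - 8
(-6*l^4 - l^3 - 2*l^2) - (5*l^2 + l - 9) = -6*l^4 - l^3 - 7*l^2 - l + 9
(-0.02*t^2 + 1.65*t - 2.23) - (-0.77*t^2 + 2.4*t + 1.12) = 0.75*t^2 - 0.75*t - 3.35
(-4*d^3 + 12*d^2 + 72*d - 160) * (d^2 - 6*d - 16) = -4*d^5 + 36*d^4 + 64*d^3 - 784*d^2 - 192*d + 2560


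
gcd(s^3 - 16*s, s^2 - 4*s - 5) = 1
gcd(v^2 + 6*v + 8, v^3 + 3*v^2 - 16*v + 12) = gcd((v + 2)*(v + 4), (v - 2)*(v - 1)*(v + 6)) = 1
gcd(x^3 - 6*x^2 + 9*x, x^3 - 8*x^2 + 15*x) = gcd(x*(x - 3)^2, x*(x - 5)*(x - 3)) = x^2 - 3*x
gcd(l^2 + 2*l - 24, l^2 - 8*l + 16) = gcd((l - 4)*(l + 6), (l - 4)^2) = l - 4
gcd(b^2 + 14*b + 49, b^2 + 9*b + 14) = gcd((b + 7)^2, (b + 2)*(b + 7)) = b + 7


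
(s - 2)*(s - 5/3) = s^2 - 11*s/3 + 10/3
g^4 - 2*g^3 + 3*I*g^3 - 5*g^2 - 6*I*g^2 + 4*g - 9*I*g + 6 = (g - 3)*(g + 1)*(g + I)*(g + 2*I)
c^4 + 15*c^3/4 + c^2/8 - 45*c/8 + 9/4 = (c - 3/4)*(c - 1/2)*(c + 2)*(c + 3)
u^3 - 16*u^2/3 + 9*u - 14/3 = (u - 7/3)*(u - 2)*(u - 1)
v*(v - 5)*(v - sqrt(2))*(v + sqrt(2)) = v^4 - 5*v^3 - 2*v^2 + 10*v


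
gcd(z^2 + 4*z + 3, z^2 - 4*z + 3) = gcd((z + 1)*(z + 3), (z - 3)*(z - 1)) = 1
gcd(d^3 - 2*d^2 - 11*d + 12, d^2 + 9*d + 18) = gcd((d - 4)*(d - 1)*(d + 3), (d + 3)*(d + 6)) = d + 3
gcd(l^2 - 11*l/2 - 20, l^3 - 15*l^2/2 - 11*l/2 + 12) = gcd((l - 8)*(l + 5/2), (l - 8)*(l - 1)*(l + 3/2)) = l - 8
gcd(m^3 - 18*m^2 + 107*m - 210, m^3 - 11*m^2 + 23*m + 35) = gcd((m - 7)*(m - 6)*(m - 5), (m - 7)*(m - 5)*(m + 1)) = m^2 - 12*m + 35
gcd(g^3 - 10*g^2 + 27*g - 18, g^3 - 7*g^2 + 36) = g^2 - 9*g + 18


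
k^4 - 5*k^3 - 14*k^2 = k^2*(k - 7)*(k + 2)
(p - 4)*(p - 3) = p^2 - 7*p + 12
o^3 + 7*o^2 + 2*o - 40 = (o - 2)*(o + 4)*(o + 5)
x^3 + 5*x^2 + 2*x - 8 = (x - 1)*(x + 2)*(x + 4)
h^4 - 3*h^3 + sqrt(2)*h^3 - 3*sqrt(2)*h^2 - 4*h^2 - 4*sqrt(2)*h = h*(h - 4)*(h + 1)*(h + sqrt(2))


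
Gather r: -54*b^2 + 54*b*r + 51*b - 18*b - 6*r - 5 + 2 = -54*b^2 + 33*b + r*(54*b - 6) - 3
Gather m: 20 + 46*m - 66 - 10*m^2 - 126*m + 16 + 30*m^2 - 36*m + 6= 20*m^2 - 116*m - 24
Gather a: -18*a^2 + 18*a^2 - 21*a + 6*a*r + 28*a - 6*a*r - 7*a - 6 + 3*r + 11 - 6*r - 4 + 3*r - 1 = 0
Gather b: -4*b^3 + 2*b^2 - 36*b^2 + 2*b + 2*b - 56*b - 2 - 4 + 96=-4*b^3 - 34*b^2 - 52*b + 90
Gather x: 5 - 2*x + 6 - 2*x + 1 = 12 - 4*x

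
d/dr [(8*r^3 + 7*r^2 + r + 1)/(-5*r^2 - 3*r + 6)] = (-40*r^4 - 48*r^3 + 128*r^2 + 94*r + 9)/(25*r^4 + 30*r^3 - 51*r^2 - 36*r + 36)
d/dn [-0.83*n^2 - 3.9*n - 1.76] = -1.66*n - 3.9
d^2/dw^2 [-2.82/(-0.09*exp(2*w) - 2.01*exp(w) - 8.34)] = (2.82*(0.18*exp(w) + 2.01)*(0.36*exp(w) + 4.02)*exp(w) - (1.0152*exp(w) + 5.6682)*(0.09*exp(2*w) + 2.01*exp(w) + 8.34))*exp(w)/(0.09*exp(2*w) + 2.01*exp(w) + 8.34)^3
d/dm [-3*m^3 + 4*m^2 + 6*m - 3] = -9*m^2 + 8*m + 6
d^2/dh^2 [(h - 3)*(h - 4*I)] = 2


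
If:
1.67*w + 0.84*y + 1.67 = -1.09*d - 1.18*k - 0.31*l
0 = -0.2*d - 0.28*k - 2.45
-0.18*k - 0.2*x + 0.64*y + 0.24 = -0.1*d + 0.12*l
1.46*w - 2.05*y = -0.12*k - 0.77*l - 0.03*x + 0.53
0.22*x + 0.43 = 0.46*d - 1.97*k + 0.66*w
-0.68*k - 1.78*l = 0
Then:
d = -9.68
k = -1.83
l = 0.70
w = 4.77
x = 8.52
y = 3.42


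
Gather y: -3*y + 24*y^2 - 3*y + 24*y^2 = 48*y^2 - 6*y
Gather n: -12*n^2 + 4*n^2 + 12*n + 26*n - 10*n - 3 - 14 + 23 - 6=-8*n^2 + 28*n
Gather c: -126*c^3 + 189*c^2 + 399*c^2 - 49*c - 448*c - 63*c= -126*c^3 + 588*c^2 - 560*c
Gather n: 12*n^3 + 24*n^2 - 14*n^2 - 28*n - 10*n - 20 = 12*n^3 + 10*n^2 - 38*n - 20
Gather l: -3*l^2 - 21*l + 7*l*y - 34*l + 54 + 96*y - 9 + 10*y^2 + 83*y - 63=-3*l^2 + l*(7*y - 55) + 10*y^2 + 179*y - 18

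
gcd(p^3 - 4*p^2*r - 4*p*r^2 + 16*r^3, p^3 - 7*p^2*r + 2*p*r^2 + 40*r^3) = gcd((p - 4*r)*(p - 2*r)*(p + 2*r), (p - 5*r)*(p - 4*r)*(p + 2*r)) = p^2 - 2*p*r - 8*r^2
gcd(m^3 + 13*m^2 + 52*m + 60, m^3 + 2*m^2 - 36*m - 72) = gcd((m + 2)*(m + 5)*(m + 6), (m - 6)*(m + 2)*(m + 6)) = m^2 + 8*m + 12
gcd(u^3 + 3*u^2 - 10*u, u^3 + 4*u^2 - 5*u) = u^2 + 5*u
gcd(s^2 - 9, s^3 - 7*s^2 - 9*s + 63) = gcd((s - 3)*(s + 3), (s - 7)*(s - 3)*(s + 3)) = s^2 - 9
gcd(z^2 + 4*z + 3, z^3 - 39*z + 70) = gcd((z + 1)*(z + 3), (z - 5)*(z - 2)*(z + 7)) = 1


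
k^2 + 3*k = k*(k + 3)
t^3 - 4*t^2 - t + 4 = (t - 4)*(t - 1)*(t + 1)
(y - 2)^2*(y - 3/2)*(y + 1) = y^4 - 9*y^3/2 + 9*y^2/2 + 4*y - 6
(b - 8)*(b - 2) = b^2 - 10*b + 16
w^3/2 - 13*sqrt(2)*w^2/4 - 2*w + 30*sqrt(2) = (w/2 + sqrt(2))*(w - 6*sqrt(2))*(w - 5*sqrt(2)/2)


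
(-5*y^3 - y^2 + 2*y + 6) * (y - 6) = -5*y^4 + 29*y^3 + 8*y^2 - 6*y - 36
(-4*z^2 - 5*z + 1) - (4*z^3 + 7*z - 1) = -4*z^3 - 4*z^2 - 12*z + 2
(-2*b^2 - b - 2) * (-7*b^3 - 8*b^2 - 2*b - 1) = 14*b^5 + 23*b^4 + 26*b^3 + 20*b^2 + 5*b + 2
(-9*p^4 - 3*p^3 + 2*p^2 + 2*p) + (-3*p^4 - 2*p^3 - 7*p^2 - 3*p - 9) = -12*p^4 - 5*p^3 - 5*p^2 - p - 9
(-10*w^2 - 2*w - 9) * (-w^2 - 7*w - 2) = 10*w^4 + 72*w^3 + 43*w^2 + 67*w + 18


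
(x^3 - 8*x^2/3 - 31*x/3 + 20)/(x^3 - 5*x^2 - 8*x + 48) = (x - 5/3)/(x - 4)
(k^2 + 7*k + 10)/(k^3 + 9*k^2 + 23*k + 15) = (k + 2)/(k^2 + 4*k + 3)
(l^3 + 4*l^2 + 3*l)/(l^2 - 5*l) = (l^2 + 4*l + 3)/(l - 5)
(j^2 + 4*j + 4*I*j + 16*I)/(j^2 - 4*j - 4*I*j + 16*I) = (j^2 + 4*j*(1 + I) + 16*I)/(j^2 - 4*j*(1 + I) + 16*I)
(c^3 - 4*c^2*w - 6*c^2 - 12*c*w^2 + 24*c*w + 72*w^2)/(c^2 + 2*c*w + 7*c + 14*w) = (c^2 - 6*c*w - 6*c + 36*w)/(c + 7)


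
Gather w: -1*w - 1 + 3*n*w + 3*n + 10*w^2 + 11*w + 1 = 3*n + 10*w^2 + w*(3*n + 10)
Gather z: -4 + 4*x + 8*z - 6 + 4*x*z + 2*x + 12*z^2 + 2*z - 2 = 6*x + 12*z^2 + z*(4*x + 10) - 12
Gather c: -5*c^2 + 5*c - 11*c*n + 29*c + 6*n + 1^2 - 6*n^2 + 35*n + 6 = -5*c^2 + c*(34 - 11*n) - 6*n^2 + 41*n + 7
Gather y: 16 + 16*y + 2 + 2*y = 18*y + 18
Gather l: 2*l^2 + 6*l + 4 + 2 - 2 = 2*l^2 + 6*l + 4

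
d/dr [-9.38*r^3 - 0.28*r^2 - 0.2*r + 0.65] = -28.14*r^2 - 0.56*r - 0.2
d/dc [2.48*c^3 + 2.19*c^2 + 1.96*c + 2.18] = 7.44*c^2 + 4.38*c + 1.96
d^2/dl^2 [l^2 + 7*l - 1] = 2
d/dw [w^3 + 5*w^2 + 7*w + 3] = 3*w^2 + 10*w + 7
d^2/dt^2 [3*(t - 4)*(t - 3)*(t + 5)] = 18*t - 12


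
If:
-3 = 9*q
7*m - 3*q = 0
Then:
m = -1/7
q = -1/3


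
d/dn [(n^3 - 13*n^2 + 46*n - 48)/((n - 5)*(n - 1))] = (n^4 - 12*n^3 + 47*n^2 - 34*n - 58)/(n^4 - 12*n^3 + 46*n^2 - 60*n + 25)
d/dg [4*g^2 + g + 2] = 8*g + 1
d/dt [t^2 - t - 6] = 2*t - 1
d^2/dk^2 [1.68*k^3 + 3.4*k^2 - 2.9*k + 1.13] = 10.08*k + 6.8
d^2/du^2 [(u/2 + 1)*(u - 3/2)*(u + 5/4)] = 3*u + 7/4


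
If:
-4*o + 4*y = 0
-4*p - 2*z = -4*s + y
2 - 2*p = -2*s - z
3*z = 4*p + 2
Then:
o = -4*z - 4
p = 3*z/4 - 1/2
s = z/4 - 3/2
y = -4*z - 4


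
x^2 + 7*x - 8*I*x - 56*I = (x + 7)*(x - 8*I)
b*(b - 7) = b^2 - 7*b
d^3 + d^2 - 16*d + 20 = (d - 2)^2*(d + 5)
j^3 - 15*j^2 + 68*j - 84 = (j - 7)*(j - 6)*(j - 2)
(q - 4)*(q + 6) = q^2 + 2*q - 24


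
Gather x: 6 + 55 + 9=70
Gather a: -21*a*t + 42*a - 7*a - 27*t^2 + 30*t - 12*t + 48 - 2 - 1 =a*(35 - 21*t) - 27*t^2 + 18*t + 45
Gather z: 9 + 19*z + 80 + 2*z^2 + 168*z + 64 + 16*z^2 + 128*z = 18*z^2 + 315*z + 153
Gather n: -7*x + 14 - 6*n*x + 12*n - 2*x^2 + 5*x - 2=n*(12 - 6*x) - 2*x^2 - 2*x + 12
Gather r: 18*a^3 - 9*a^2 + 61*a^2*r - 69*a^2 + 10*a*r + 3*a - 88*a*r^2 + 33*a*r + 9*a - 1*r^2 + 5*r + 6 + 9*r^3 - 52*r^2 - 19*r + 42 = 18*a^3 - 78*a^2 + 12*a + 9*r^3 + r^2*(-88*a - 53) + r*(61*a^2 + 43*a - 14) + 48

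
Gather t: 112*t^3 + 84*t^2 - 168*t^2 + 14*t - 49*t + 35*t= 112*t^3 - 84*t^2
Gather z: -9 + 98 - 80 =9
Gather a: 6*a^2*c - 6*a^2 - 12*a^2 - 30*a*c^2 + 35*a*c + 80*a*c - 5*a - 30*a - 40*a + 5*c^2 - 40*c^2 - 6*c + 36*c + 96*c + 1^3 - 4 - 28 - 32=a^2*(6*c - 18) + a*(-30*c^2 + 115*c - 75) - 35*c^2 + 126*c - 63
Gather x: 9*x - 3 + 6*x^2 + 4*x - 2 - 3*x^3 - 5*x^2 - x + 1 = -3*x^3 + x^2 + 12*x - 4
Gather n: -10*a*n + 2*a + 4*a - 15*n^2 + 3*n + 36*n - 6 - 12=6*a - 15*n^2 + n*(39 - 10*a) - 18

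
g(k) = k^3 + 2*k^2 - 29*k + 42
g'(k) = 3*k^2 + 4*k - 29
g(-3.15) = 121.94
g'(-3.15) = -11.83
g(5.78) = 134.30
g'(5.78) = 94.35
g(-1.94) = 98.49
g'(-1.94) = -25.47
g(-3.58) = 125.57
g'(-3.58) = -4.87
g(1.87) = 1.30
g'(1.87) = -11.03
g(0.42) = 30.25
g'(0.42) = -26.79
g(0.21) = 36.01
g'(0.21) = -28.03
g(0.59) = 25.79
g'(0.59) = -25.60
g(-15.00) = -2448.00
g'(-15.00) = 586.00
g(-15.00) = -2448.00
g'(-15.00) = 586.00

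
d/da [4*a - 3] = 4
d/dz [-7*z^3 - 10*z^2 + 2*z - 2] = -21*z^2 - 20*z + 2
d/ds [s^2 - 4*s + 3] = 2*s - 4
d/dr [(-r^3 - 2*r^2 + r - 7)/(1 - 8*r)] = (16*r^3 + 13*r^2 - 4*r - 55)/(64*r^2 - 16*r + 1)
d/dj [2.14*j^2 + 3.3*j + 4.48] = 4.28*j + 3.3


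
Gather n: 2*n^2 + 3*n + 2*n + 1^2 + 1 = 2*n^2 + 5*n + 2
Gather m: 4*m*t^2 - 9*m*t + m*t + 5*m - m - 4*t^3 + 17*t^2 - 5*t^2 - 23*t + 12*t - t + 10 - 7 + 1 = m*(4*t^2 - 8*t + 4) - 4*t^3 + 12*t^2 - 12*t + 4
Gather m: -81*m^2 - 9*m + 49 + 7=-81*m^2 - 9*m + 56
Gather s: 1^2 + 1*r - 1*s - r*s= r + s*(-r - 1) + 1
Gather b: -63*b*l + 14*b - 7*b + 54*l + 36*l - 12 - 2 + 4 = b*(7 - 63*l) + 90*l - 10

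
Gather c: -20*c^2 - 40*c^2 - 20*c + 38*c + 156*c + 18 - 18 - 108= -60*c^2 + 174*c - 108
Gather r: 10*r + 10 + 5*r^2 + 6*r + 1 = 5*r^2 + 16*r + 11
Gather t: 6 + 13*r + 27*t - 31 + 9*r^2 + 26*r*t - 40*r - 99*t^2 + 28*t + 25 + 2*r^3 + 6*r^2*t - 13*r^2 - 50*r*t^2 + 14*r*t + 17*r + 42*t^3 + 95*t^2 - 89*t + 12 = 2*r^3 - 4*r^2 - 10*r + 42*t^3 + t^2*(-50*r - 4) + t*(6*r^2 + 40*r - 34) + 12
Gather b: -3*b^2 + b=-3*b^2 + b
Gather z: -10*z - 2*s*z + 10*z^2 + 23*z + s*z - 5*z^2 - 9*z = 5*z^2 + z*(4 - s)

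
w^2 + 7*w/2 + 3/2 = (w + 1/2)*(w + 3)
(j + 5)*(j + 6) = j^2 + 11*j + 30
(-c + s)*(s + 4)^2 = -c*s^2 - 8*c*s - 16*c + s^3 + 8*s^2 + 16*s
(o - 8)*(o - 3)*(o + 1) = o^3 - 10*o^2 + 13*o + 24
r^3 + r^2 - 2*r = r*(r - 1)*(r + 2)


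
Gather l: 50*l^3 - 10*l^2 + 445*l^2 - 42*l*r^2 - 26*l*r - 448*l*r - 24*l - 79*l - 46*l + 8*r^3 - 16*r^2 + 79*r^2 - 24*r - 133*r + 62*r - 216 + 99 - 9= 50*l^3 + 435*l^2 + l*(-42*r^2 - 474*r - 149) + 8*r^3 + 63*r^2 - 95*r - 126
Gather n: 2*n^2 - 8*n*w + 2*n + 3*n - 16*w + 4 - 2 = 2*n^2 + n*(5 - 8*w) - 16*w + 2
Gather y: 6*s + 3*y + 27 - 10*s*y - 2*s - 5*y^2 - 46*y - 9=4*s - 5*y^2 + y*(-10*s - 43) + 18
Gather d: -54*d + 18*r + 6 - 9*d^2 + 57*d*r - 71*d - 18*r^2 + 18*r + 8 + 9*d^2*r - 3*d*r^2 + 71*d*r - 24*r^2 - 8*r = d^2*(9*r - 9) + d*(-3*r^2 + 128*r - 125) - 42*r^2 + 28*r + 14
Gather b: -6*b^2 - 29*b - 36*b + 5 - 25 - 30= -6*b^2 - 65*b - 50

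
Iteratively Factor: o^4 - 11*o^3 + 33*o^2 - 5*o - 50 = (o - 5)*(o^3 - 6*o^2 + 3*o + 10) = (o - 5)*(o + 1)*(o^2 - 7*o + 10) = (o - 5)^2*(o + 1)*(o - 2)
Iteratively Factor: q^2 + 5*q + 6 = (q + 2)*(q + 3)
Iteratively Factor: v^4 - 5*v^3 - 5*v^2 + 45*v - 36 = (v - 4)*(v^3 - v^2 - 9*v + 9) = (v - 4)*(v + 3)*(v^2 - 4*v + 3) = (v - 4)*(v - 3)*(v + 3)*(v - 1)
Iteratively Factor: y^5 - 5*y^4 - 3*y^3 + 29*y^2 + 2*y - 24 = (y - 4)*(y^4 - y^3 - 7*y^2 + y + 6) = (y - 4)*(y + 2)*(y^3 - 3*y^2 - y + 3) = (y - 4)*(y - 3)*(y + 2)*(y^2 - 1) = (y - 4)*(y - 3)*(y + 1)*(y + 2)*(y - 1)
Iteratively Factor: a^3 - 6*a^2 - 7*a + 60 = (a - 4)*(a^2 - 2*a - 15) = (a - 5)*(a - 4)*(a + 3)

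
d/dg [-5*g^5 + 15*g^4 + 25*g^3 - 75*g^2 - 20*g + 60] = -25*g^4 + 60*g^3 + 75*g^2 - 150*g - 20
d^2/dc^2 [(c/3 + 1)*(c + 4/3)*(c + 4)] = 2*c + 50/9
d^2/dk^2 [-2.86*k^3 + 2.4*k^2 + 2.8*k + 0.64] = 4.8 - 17.16*k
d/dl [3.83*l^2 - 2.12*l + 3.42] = 7.66*l - 2.12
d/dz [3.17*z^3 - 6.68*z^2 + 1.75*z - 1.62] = 9.51*z^2 - 13.36*z + 1.75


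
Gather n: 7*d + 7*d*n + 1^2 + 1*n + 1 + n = 7*d + n*(7*d + 2) + 2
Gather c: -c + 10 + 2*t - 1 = -c + 2*t + 9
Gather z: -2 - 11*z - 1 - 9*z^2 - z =-9*z^2 - 12*z - 3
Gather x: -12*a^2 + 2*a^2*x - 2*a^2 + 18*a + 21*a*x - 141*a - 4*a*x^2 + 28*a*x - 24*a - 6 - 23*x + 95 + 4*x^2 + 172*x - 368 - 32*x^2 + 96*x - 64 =-14*a^2 - 147*a + x^2*(-4*a - 28) + x*(2*a^2 + 49*a + 245) - 343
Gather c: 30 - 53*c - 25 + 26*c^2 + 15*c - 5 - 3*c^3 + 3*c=-3*c^3 + 26*c^2 - 35*c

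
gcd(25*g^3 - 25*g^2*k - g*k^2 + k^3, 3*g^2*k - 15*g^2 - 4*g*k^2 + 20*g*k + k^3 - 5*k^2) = g - k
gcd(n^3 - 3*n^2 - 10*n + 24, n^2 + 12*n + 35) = 1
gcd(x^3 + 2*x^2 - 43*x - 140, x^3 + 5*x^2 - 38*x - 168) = x + 4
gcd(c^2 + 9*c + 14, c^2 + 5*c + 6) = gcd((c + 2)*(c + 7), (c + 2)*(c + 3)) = c + 2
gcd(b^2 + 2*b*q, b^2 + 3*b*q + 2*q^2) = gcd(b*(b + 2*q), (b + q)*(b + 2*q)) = b + 2*q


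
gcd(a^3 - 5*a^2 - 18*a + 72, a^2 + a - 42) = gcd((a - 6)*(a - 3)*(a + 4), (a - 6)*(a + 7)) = a - 6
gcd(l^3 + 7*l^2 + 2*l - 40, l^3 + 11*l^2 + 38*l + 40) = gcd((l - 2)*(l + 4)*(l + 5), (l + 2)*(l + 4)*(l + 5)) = l^2 + 9*l + 20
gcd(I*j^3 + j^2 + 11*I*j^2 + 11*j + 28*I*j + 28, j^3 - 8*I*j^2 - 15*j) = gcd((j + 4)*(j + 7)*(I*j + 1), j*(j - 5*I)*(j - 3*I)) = 1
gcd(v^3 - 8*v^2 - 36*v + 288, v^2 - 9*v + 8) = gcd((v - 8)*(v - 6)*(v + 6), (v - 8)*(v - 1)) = v - 8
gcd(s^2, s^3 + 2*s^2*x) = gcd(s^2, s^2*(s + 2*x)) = s^2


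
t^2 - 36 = (t - 6)*(t + 6)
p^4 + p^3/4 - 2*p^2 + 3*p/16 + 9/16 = (p - 1)*(p - 3/4)*(p + 1/2)*(p + 3/2)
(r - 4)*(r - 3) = r^2 - 7*r + 12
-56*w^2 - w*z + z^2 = (-8*w + z)*(7*w + z)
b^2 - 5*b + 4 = (b - 4)*(b - 1)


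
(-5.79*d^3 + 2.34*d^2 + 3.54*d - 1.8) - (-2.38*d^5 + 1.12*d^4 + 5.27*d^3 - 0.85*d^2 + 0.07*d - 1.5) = 2.38*d^5 - 1.12*d^4 - 11.06*d^3 + 3.19*d^2 + 3.47*d - 0.3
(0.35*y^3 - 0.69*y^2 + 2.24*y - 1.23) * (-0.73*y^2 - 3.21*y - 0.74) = -0.2555*y^5 - 0.6198*y^4 + 0.3207*y^3 - 5.7819*y^2 + 2.2907*y + 0.9102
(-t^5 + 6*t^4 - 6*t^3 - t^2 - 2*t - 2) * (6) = -6*t^5 + 36*t^4 - 36*t^3 - 6*t^2 - 12*t - 12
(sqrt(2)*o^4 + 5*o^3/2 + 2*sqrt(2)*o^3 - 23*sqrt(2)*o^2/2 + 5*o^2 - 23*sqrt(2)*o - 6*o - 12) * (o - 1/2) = sqrt(2)*o^5 + 3*sqrt(2)*o^4/2 + 5*o^4/2 - 25*sqrt(2)*o^3/2 + 15*o^3/4 - 69*sqrt(2)*o^2/4 - 17*o^2/2 - 9*o + 23*sqrt(2)*o/2 + 6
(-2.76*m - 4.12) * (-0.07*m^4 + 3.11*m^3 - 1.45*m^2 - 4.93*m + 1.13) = 0.1932*m^5 - 8.2952*m^4 - 8.8112*m^3 + 19.5808*m^2 + 17.1928*m - 4.6556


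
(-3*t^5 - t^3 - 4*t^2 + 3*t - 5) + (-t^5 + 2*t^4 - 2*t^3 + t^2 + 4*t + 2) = -4*t^5 + 2*t^4 - 3*t^3 - 3*t^2 + 7*t - 3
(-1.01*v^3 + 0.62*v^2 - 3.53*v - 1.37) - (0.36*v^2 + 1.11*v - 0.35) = -1.01*v^3 + 0.26*v^2 - 4.64*v - 1.02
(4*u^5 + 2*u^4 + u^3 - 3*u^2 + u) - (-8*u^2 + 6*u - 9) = 4*u^5 + 2*u^4 + u^3 + 5*u^2 - 5*u + 9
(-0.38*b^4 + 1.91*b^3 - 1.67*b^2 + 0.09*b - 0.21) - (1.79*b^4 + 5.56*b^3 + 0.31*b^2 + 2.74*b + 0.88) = -2.17*b^4 - 3.65*b^3 - 1.98*b^2 - 2.65*b - 1.09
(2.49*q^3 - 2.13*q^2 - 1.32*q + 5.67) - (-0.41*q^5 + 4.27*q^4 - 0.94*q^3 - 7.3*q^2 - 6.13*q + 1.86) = 0.41*q^5 - 4.27*q^4 + 3.43*q^3 + 5.17*q^2 + 4.81*q + 3.81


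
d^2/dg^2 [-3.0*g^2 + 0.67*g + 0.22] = -6.00000000000000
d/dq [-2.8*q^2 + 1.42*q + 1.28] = 1.42 - 5.6*q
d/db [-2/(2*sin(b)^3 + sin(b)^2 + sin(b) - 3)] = 2*(6*sin(b)^2 + 2*sin(b) + 1)*cos(b)/(2*sin(b)^3 + sin(b)^2 + sin(b) - 3)^2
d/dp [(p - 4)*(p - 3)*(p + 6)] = 3*p^2 - 2*p - 30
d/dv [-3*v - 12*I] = -3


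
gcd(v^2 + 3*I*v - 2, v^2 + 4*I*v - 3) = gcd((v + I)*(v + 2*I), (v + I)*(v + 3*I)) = v + I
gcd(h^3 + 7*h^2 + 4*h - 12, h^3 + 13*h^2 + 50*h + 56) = h + 2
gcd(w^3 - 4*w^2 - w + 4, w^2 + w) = w + 1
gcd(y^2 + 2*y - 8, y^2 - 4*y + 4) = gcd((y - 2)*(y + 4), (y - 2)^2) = y - 2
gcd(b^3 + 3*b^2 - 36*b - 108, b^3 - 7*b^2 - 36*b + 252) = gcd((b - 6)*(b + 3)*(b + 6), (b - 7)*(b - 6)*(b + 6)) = b^2 - 36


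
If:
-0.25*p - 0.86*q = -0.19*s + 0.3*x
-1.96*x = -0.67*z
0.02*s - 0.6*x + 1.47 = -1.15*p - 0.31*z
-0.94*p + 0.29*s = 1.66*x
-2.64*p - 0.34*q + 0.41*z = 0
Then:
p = -0.58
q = -1.91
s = -12.28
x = -1.82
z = -5.32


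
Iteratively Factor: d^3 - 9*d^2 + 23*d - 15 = (d - 1)*(d^2 - 8*d + 15) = (d - 5)*(d - 1)*(d - 3)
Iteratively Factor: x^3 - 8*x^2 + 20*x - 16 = (x - 4)*(x^2 - 4*x + 4) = (x - 4)*(x - 2)*(x - 2)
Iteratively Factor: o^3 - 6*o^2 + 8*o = (o - 4)*(o^2 - 2*o) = o*(o - 4)*(o - 2)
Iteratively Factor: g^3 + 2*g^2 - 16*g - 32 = (g + 4)*(g^2 - 2*g - 8) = (g - 4)*(g + 4)*(g + 2)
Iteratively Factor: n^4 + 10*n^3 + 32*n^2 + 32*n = (n + 2)*(n^3 + 8*n^2 + 16*n) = n*(n + 2)*(n^2 + 8*n + 16) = n*(n + 2)*(n + 4)*(n + 4)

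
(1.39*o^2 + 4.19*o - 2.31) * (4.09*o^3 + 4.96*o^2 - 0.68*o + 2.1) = 5.6851*o^5 + 24.0315*o^4 + 10.3893*o^3 - 11.3878*o^2 + 10.3698*o - 4.851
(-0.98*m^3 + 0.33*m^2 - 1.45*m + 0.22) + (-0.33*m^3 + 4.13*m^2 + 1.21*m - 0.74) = -1.31*m^3 + 4.46*m^2 - 0.24*m - 0.52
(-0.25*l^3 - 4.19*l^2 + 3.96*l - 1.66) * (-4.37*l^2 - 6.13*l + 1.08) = 1.0925*l^5 + 19.8428*l^4 + 8.1095*l^3 - 21.5458*l^2 + 14.4526*l - 1.7928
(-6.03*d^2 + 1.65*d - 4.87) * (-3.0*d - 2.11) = 18.09*d^3 + 7.7733*d^2 + 11.1285*d + 10.2757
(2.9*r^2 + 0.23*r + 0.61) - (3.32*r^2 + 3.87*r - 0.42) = -0.42*r^2 - 3.64*r + 1.03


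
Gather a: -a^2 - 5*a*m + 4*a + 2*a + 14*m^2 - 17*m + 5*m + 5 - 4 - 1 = -a^2 + a*(6 - 5*m) + 14*m^2 - 12*m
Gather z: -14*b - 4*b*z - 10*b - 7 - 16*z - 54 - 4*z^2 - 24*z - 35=-24*b - 4*z^2 + z*(-4*b - 40) - 96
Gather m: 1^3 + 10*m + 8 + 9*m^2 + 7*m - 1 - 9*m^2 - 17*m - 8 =0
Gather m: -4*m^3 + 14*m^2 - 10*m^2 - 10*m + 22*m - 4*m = -4*m^3 + 4*m^2 + 8*m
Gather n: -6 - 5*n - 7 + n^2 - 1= n^2 - 5*n - 14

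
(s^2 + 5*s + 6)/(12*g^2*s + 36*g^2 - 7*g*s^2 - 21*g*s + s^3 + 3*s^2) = (s + 2)/(12*g^2 - 7*g*s + s^2)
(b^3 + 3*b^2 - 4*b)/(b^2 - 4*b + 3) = b*(b + 4)/(b - 3)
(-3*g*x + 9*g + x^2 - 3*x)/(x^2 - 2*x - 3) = (-3*g + x)/(x + 1)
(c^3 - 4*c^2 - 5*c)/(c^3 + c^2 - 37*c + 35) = c*(c + 1)/(c^2 + 6*c - 7)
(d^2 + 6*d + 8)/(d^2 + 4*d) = (d + 2)/d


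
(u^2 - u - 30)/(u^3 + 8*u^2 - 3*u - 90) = (u - 6)/(u^2 + 3*u - 18)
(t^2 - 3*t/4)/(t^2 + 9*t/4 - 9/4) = t/(t + 3)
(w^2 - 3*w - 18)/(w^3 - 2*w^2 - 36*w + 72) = (w + 3)/(w^2 + 4*w - 12)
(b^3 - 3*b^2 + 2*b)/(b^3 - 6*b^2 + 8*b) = (b - 1)/(b - 4)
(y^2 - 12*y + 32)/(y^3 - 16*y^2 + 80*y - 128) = 1/(y - 4)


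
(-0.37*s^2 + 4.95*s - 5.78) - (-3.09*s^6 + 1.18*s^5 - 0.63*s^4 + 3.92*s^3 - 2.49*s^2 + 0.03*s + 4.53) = 3.09*s^6 - 1.18*s^5 + 0.63*s^4 - 3.92*s^3 + 2.12*s^2 + 4.92*s - 10.31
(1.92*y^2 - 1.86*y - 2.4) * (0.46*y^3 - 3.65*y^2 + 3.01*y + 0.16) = 0.8832*y^5 - 7.8636*y^4 + 11.4642*y^3 + 3.4686*y^2 - 7.5216*y - 0.384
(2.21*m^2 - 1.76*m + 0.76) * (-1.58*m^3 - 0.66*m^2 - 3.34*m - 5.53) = -3.4918*m^5 + 1.3222*m^4 - 7.4206*m^3 - 6.8445*m^2 + 7.1944*m - 4.2028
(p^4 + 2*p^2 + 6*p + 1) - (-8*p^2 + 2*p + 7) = p^4 + 10*p^2 + 4*p - 6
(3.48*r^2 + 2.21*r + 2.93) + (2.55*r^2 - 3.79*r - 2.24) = 6.03*r^2 - 1.58*r + 0.69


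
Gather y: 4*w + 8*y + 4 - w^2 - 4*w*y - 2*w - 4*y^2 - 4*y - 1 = -w^2 + 2*w - 4*y^2 + y*(4 - 4*w) + 3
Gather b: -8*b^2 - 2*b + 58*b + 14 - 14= -8*b^2 + 56*b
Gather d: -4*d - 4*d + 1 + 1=2 - 8*d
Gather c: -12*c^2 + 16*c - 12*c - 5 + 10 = -12*c^2 + 4*c + 5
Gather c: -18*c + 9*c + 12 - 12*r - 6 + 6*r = -9*c - 6*r + 6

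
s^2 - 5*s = s*(s - 5)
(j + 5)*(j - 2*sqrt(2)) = j^2 - 2*sqrt(2)*j + 5*j - 10*sqrt(2)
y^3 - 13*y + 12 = (y - 3)*(y - 1)*(y + 4)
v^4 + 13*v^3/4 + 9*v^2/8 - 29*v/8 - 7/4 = (v - 1)*(v + 1/2)*(v + 7/4)*(v + 2)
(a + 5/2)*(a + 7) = a^2 + 19*a/2 + 35/2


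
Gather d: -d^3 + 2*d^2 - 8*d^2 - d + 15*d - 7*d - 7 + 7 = -d^3 - 6*d^2 + 7*d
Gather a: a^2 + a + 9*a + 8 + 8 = a^2 + 10*a + 16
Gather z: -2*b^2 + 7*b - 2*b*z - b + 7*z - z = -2*b^2 + 6*b + z*(6 - 2*b)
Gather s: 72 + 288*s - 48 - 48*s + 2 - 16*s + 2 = 224*s + 28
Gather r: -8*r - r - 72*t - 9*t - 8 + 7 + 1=-9*r - 81*t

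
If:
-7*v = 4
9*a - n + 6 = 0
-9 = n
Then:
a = -5/3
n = -9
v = -4/7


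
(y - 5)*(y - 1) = y^2 - 6*y + 5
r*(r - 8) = r^2 - 8*r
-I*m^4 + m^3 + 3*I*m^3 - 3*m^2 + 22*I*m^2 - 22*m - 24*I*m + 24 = (m - 6)*(m + 4)*(m + I)*(-I*m + I)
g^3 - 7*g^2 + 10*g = g*(g - 5)*(g - 2)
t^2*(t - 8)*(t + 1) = t^4 - 7*t^3 - 8*t^2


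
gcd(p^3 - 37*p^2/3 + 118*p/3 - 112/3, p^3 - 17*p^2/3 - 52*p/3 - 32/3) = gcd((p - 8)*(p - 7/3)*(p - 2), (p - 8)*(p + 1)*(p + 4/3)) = p - 8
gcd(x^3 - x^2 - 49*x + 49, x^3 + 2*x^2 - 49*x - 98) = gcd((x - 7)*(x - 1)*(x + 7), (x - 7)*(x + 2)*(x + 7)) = x^2 - 49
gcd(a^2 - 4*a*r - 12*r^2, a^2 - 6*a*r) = -a + 6*r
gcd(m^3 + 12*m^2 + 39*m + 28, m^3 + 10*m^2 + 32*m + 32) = m + 4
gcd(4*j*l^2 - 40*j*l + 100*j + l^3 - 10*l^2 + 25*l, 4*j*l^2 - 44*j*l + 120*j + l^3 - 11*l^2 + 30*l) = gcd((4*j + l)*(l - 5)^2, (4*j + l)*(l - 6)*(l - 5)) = 4*j*l - 20*j + l^2 - 5*l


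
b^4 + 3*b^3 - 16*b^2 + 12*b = b*(b - 2)*(b - 1)*(b + 6)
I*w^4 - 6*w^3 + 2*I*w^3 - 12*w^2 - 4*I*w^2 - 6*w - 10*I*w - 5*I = (w + 1)*(w + I)*(w + 5*I)*(I*w + I)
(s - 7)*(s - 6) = s^2 - 13*s + 42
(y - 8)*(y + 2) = y^2 - 6*y - 16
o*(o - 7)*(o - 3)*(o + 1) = o^4 - 9*o^3 + 11*o^2 + 21*o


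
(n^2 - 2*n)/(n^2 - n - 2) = n/(n + 1)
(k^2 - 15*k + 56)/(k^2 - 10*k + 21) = (k - 8)/(k - 3)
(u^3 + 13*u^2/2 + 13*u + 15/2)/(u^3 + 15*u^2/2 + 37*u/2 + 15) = (u + 1)/(u + 2)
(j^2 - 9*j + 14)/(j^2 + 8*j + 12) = (j^2 - 9*j + 14)/(j^2 + 8*j + 12)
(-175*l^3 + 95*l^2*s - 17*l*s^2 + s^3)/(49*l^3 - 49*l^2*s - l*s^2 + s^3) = (25*l^2 - 10*l*s + s^2)/(-7*l^2 + 6*l*s + s^2)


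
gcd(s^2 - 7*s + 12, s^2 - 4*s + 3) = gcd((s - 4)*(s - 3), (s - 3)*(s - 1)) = s - 3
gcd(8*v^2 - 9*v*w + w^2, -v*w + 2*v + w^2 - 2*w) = v - w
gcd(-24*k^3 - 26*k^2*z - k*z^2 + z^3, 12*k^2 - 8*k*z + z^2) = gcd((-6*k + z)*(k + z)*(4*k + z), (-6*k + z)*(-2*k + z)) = -6*k + z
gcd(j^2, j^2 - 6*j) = j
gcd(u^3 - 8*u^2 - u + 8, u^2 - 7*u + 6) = u - 1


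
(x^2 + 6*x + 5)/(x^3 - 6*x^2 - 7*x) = (x + 5)/(x*(x - 7))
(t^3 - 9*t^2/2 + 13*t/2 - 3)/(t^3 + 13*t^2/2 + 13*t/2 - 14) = (2*t^2 - 7*t + 6)/(2*t^2 + 15*t + 28)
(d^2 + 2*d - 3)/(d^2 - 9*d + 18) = (d^2 + 2*d - 3)/(d^2 - 9*d + 18)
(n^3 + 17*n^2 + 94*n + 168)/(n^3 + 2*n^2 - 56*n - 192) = (n + 7)/(n - 8)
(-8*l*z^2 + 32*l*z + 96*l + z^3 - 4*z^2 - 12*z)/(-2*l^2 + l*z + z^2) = (-8*l*z^2 + 32*l*z + 96*l + z^3 - 4*z^2 - 12*z)/(-2*l^2 + l*z + z^2)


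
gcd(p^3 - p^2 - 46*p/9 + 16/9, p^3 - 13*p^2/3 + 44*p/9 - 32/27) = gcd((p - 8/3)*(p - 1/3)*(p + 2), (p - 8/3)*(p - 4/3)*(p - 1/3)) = p^2 - 3*p + 8/9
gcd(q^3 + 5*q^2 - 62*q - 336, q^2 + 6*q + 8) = 1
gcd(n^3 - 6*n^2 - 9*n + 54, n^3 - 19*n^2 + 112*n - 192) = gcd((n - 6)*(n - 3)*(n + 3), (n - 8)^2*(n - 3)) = n - 3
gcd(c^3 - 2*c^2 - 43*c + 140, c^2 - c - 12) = c - 4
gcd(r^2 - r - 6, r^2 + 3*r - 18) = r - 3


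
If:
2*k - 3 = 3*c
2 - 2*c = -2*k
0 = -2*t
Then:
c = -5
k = -6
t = 0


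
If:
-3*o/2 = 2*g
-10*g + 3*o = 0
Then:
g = 0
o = 0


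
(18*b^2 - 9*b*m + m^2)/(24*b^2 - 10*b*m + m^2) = (3*b - m)/(4*b - m)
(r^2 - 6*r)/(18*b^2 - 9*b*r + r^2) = r*(r - 6)/(18*b^2 - 9*b*r + r^2)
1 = 1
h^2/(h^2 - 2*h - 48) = h^2/(h^2 - 2*h - 48)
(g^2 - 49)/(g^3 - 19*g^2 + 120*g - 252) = (g + 7)/(g^2 - 12*g + 36)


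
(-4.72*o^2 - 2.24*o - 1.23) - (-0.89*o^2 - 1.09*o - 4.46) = -3.83*o^2 - 1.15*o + 3.23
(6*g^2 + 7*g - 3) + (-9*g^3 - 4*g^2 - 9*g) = -9*g^3 + 2*g^2 - 2*g - 3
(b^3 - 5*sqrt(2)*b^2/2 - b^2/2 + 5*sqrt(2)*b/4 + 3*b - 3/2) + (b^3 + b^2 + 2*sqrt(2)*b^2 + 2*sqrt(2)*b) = 2*b^3 - sqrt(2)*b^2/2 + b^2/2 + 3*b + 13*sqrt(2)*b/4 - 3/2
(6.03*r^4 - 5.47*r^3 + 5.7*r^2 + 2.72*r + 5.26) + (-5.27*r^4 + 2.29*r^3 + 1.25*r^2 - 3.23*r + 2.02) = 0.760000000000001*r^4 - 3.18*r^3 + 6.95*r^2 - 0.51*r + 7.28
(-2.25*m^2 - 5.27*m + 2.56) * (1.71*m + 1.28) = -3.8475*m^3 - 11.8917*m^2 - 2.368*m + 3.2768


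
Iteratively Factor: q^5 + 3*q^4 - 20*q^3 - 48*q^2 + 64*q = (q)*(q^4 + 3*q^3 - 20*q^2 - 48*q + 64) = q*(q - 4)*(q^3 + 7*q^2 + 8*q - 16) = q*(q - 4)*(q + 4)*(q^2 + 3*q - 4) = q*(q - 4)*(q + 4)^2*(q - 1)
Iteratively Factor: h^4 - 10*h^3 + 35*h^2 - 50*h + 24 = (h - 2)*(h^3 - 8*h^2 + 19*h - 12) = (h - 3)*(h - 2)*(h^2 - 5*h + 4) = (h - 3)*(h - 2)*(h - 1)*(h - 4)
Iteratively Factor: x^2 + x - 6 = (x + 3)*(x - 2)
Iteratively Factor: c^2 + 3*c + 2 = (c + 1)*(c + 2)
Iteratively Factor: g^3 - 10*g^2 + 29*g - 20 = (g - 5)*(g^2 - 5*g + 4) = (g - 5)*(g - 4)*(g - 1)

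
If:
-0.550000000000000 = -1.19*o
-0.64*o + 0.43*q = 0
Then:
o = 0.46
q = 0.69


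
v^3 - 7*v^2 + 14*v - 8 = (v - 4)*(v - 2)*(v - 1)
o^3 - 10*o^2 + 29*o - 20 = (o - 5)*(o - 4)*(o - 1)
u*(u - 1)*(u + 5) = u^3 + 4*u^2 - 5*u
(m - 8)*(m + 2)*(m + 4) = m^3 - 2*m^2 - 40*m - 64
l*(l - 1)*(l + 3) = l^3 + 2*l^2 - 3*l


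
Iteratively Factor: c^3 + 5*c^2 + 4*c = (c)*(c^2 + 5*c + 4) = c*(c + 1)*(c + 4)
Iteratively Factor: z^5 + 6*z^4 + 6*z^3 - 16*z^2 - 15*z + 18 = (z + 2)*(z^4 + 4*z^3 - 2*z^2 - 12*z + 9) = (z + 2)*(z + 3)*(z^3 + z^2 - 5*z + 3) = (z + 2)*(z + 3)^2*(z^2 - 2*z + 1) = (z - 1)*(z + 2)*(z + 3)^2*(z - 1)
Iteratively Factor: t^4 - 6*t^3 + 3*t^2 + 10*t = (t - 5)*(t^3 - t^2 - 2*t) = (t - 5)*(t - 2)*(t^2 + t) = t*(t - 5)*(t - 2)*(t + 1)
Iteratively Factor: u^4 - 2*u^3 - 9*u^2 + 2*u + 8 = (u + 1)*(u^3 - 3*u^2 - 6*u + 8) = (u - 1)*(u + 1)*(u^2 - 2*u - 8) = (u - 4)*(u - 1)*(u + 1)*(u + 2)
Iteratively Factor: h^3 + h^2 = (h + 1)*(h^2) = h*(h + 1)*(h)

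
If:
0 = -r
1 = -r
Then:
No Solution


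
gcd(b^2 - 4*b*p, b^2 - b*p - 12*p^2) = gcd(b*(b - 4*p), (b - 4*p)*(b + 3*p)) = -b + 4*p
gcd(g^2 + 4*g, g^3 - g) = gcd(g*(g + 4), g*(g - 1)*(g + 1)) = g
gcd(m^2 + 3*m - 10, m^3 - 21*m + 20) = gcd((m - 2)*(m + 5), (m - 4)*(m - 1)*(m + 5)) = m + 5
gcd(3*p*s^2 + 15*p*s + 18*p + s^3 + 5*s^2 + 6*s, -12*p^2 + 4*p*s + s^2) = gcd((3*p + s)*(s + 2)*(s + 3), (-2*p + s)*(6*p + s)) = 1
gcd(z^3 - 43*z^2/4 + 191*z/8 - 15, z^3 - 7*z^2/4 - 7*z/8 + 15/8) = z^2 - 11*z/4 + 15/8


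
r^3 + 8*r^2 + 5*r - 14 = (r - 1)*(r + 2)*(r + 7)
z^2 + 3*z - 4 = (z - 1)*(z + 4)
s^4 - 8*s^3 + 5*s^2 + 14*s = s*(s - 7)*(s - 2)*(s + 1)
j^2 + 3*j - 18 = (j - 3)*(j + 6)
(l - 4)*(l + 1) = l^2 - 3*l - 4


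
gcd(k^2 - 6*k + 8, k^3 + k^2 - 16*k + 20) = k - 2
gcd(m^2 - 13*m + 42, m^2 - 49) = m - 7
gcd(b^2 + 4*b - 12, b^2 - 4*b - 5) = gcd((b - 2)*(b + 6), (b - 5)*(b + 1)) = 1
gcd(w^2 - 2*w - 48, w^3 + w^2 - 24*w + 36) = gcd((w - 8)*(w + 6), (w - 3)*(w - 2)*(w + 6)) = w + 6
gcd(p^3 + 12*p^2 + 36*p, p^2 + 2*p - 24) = p + 6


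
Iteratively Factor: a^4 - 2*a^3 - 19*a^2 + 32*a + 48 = (a - 4)*(a^3 + 2*a^2 - 11*a - 12) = (a - 4)*(a - 3)*(a^2 + 5*a + 4) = (a - 4)*(a - 3)*(a + 4)*(a + 1)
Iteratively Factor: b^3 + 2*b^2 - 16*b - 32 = (b - 4)*(b^2 + 6*b + 8) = (b - 4)*(b + 4)*(b + 2)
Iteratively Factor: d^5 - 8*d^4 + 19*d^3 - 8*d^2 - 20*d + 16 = (d - 2)*(d^4 - 6*d^3 + 7*d^2 + 6*d - 8) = (d - 2)^2*(d^3 - 4*d^2 - d + 4) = (d - 2)^2*(d + 1)*(d^2 - 5*d + 4) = (d - 4)*(d - 2)^2*(d + 1)*(d - 1)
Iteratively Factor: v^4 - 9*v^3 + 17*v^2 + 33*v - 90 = (v - 3)*(v^3 - 6*v^2 - v + 30) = (v - 3)^2*(v^2 - 3*v - 10) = (v - 3)^2*(v + 2)*(v - 5)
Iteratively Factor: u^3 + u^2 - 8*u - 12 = (u + 2)*(u^2 - u - 6) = (u + 2)^2*(u - 3)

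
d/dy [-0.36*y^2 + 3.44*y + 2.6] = 3.44 - 0.72*y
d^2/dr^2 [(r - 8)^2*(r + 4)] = 6*r - 24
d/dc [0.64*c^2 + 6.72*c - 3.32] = 1.28*c + 6.72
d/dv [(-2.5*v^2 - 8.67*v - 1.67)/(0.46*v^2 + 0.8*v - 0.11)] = (1.9882*v^2 + 2.0864*v + 2.2897)/(0.2116*v^4 + 0.736*v^3 + 0.5388*v^2 - 0.176*v + 0.0121)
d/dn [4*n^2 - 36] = 8*n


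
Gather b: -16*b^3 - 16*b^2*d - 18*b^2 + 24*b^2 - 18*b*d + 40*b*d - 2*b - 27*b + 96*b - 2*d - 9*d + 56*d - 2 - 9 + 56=-16*b^3 + b^2*(6 - 16*d) + b*(22*d + 67) + 45*d + 45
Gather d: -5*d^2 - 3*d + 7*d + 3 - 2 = -5*d^2 + 4*d + 1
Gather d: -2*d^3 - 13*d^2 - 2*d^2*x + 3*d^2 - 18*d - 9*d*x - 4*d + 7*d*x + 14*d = -2*d^3 + d^2*(-2*x - 10) + d*(-2*x - 8)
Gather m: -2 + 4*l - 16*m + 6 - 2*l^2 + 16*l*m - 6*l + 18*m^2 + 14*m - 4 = -2*l^2 - 2*l + 18*m^2 + m*(16*l - 2)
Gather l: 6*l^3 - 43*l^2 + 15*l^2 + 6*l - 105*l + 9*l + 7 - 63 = 6*l^3 - 28*l^2 - 90*l - 56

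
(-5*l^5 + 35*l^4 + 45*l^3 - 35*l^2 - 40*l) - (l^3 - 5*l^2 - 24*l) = -5*l^5 + 35*l^4 + 44*l^3 - 30*l^2 - 16*l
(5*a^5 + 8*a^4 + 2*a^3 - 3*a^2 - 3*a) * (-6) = -30*a^5 - 48*a^4 - 12*a^3 + 18*a^2 + 18*a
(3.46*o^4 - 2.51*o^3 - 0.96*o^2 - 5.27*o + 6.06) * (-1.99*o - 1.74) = -6.8854*o^5 - 1.0255*o^4 + 6.2778*o^3 + 12.1577*o^2 - 2.8896*o - 10.5444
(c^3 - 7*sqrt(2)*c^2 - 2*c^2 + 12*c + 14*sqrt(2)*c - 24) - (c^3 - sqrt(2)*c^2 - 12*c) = -6*sqrt(2)*c^2 - 2*c^2 + 14*sqrt(2)*c + 24*c - 24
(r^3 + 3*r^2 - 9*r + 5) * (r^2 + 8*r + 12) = r^5 + 11*r^4 + 27*r^3 - 31*r^2 - 68*r + 60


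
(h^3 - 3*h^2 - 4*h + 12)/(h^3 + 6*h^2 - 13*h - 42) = (h - 2)/(h + 7)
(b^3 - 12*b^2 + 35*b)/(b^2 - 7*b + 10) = b*(b - 7)/(b - 2)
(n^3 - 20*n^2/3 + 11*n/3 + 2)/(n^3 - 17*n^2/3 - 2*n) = (n - 1)/n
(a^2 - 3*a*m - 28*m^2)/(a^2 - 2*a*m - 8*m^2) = (-a^2 + 3*a*m + 28*m^2)/(-a^2 + 2*a*m + 8*m^2)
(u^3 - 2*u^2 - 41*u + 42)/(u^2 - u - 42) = u - 1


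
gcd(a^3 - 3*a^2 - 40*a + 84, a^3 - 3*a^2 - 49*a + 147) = a - 7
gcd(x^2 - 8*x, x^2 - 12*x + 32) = x - 8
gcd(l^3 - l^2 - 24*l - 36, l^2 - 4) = l + 2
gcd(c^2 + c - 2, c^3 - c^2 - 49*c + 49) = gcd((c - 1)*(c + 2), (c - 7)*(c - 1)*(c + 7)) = c - 1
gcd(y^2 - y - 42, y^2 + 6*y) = y + 6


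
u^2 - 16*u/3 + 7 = (u - 3)*(u - 7/3)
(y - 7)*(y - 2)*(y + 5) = y^3 - 4*y^2 - 31*y + 70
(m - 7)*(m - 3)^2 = m^3 - 13*m^2 + 51*m - 63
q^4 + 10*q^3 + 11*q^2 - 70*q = q*(q - 2)*(q + 5)*(q + 7)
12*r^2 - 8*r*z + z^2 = (-6*r + z)*(-2*r + z)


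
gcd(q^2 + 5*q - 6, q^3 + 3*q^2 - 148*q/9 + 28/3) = q + 6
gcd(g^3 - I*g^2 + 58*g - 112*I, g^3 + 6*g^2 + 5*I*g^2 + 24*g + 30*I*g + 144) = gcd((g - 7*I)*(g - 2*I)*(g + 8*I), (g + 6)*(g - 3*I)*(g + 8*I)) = g + 8*I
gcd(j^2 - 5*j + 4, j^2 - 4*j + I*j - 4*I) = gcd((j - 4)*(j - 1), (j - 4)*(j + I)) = j - 4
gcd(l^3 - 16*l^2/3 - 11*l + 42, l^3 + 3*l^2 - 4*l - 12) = l + 3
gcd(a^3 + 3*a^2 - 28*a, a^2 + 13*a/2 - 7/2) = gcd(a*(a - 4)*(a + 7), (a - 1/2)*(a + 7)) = a + 7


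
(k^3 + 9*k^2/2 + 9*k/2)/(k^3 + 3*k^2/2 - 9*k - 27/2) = k/(k - 3)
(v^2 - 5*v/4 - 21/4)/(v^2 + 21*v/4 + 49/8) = 2*(v - 3)/(2*v + 7)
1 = 1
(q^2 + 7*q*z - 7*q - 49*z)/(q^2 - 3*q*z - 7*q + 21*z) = (-q - 7*z)/(-q + 3*z)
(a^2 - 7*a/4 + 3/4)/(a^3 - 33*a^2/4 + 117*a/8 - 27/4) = 2*(a - 1)/(2*a^2 - 15*a + 18)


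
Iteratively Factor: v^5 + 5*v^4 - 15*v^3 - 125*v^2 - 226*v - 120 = (v + 3)*(v^4 + 2*v^3 - 21*v^2 - 62*v - 40) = (v + 1)*(v + 3)*(v^3 + v^2 - 22*v - 40) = (v + 1)*(v + 3)*(v + 4)*(v^2 - 3*v - 10) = (v - 5)*(v + 1)*(v + 3)*(v + 4)*(v + 2)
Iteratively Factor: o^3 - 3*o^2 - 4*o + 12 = (o - 2)*(o^2 - o - 6) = (o - 2)*(o + 2)*(o - 3)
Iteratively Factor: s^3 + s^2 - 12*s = (s + 4)*(s^2 - 3*s) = s*(s + 4)*(s - 3)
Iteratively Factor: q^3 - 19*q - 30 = (q + 2)*(q^2 - 2*q - 15) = (q + 2)*(q + 3)*(q - 5)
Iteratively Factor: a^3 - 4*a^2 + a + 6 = (a + 1)*(a^2 - 5*a + 6) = (a - 2)*(a + 1)*(a - 3)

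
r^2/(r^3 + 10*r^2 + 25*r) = r/(r^2 + 10*r + 25)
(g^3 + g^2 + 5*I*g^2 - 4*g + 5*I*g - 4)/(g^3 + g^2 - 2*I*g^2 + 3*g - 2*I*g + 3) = (g + 4*I)/(g - 3*I)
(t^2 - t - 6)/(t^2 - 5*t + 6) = (t + 2)/(t - 2)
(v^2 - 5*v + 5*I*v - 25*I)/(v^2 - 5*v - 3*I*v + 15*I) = (v + 5*I)/(v - 3*I)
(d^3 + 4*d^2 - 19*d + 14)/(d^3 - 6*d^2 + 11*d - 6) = (d + 7)/(d - 3)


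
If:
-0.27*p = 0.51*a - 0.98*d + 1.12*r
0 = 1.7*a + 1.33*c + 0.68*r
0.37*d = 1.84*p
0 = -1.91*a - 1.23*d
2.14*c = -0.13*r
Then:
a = 0.00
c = 0.00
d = 0.00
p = 0.00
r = 0.00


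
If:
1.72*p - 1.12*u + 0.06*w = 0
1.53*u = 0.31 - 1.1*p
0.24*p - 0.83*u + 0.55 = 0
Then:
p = -0.46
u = 0.53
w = 22.99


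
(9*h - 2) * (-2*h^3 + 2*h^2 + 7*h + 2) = -18*h^4 + 22*h^3 + 59*h^2 + 4*h - 4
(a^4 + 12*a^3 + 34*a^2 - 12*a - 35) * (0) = 0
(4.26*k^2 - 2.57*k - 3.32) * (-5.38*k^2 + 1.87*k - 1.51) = -22.9188*k^4 + 21.7928*k^3 + 6.6231*k^2 - 2.3277*k + 5.0132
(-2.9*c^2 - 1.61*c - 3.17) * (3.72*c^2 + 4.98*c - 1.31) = -10.788*c^4 - 20.4312*c^3 - 16.0112*c^2 - 13.6775*c + 4.1527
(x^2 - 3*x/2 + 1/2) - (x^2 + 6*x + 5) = -15*x/2 - 9/2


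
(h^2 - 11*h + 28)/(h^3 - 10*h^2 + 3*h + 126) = (h - 4)/(h^2 - 3*h - 18)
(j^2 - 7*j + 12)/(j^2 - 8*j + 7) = (j^2 - 7*j + 12)/(j^2 - 8*j + 7)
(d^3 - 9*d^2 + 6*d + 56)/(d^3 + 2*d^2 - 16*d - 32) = (d - 7)/(d + 4)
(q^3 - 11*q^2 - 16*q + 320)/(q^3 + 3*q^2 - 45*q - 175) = (q^2 - 16*q + 64)/(q^2 - 2*q - 35)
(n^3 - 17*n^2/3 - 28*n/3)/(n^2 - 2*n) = (3*n^2 - 17*n - 28)/(3*(n - 2))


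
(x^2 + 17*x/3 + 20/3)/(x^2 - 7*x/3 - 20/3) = (x + 4)/(x - 4)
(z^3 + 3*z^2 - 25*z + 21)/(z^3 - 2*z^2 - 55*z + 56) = (z - 3)/(z - 8)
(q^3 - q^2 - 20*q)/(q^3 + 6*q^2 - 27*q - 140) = q/(q + 7)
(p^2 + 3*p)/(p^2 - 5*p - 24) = p/(p - 8)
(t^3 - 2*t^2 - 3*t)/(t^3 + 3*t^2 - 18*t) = (t + 1)/(t + 6)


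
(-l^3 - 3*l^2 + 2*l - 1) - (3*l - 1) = -l^3 - 3*l^2 - l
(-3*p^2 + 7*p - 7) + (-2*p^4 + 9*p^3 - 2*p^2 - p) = -2*p^4 + 9*p^3 - 5*p^2 + 6*p - 7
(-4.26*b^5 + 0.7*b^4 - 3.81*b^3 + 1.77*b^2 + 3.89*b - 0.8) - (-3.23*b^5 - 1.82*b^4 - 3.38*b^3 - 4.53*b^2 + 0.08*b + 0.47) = -1.03*b^5 + 2.52*b^4 - 0.43*b^3 + 6.3*b^2 + 3.81*b - 1.27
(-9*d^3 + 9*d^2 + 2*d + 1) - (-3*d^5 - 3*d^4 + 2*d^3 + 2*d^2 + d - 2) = 3*d^5 + 3*d^4 - 11*d^3 + 7*d^2 + d + 3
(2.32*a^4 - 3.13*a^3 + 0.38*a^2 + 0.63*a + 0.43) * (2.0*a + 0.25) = 4.64*a^5 - 5.68*a^4 - 0.0225*a^3 + 1.355*a^2 + 1.0175*a + 0.1075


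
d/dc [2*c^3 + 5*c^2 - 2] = 2*c*(3*c + 5)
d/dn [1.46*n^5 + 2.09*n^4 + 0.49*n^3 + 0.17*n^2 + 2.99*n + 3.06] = 7.3*n^4 + 8.36*n^3 + 1.47*n^2 + 0.34*n + 2.99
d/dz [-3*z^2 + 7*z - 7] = 7 - 6*z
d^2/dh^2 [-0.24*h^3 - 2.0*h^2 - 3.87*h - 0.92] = -1.44*h - 4.0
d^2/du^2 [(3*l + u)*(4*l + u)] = 2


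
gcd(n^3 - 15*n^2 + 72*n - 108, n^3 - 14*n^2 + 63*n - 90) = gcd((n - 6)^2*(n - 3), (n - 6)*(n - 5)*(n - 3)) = n^2 - 9*n + 18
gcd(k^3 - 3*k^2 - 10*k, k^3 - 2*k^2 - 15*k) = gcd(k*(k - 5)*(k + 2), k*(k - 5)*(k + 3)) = k^2 - 5*k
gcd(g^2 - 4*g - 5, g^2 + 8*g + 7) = g + 1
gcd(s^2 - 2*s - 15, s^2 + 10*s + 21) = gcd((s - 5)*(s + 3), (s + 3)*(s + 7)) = s + 3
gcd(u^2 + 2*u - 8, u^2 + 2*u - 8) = u^2 + 2*u - 8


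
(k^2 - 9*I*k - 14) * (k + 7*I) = k^3 - 2*I*k^2 + 49*k - 98*I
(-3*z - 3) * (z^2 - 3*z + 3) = -3*z^3 + 6*z^2 - 9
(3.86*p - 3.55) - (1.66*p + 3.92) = 2.2*p - 7.47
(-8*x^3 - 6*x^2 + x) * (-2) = 16*x^3 + 12*x^2 - 2*x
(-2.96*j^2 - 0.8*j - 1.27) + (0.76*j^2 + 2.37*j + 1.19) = -2.2*j^2 + 1.57*j - 0.0800000000000001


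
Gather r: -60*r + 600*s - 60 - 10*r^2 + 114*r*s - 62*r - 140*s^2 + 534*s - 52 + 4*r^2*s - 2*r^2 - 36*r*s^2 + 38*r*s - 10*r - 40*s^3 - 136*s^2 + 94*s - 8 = r^2*(4*s - 12) + r*(-36*s^2 + 152*s - 132) - 40*s^3 - 276*s^2 + 1228*s - 120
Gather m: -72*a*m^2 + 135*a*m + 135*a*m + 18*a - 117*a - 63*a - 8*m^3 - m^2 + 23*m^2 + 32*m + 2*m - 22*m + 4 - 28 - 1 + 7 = -162*a - 8*m^3 + m^2*(22 - 72*a) + m*(270*a + 12) - 18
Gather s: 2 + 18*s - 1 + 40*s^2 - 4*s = 40*s^2 + 14*s + 1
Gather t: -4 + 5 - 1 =0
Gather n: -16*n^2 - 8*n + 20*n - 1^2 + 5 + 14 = -16*n^2 + 12*n + 18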